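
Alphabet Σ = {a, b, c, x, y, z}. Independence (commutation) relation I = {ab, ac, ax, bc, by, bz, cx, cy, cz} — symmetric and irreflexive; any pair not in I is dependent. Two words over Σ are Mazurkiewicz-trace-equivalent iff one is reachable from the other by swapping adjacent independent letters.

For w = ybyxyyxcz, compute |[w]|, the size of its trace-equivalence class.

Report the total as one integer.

piece 0:y — minimal
piece 1:b — minimal
piece 2:y rests on {0:y}
piece 3:x rests on {1:b, 2:y}
piece 4:y rests on {3:x}
piece 5:y rests on {4:y}
piece 6:x rests on {5:y}
piece 7:c — minimal
piece 8:z rests on {6:x}
minimal pieces: {0:y, 1:b, 7:c}
ways to finish when only these pieces remain (= sum over removing one remaining piece with nothing left below it):
  1 left: {7}→1  {8}→1
  2 left: {6,8}→1  {7,8}→2
  3 left: {5,6,8}→1  {6,7,8}→3
  4 left: {4,5,6,8}→1  {5,6,7,8}→4
  5 left: {3,4,5,6,8}→1  {4,5,6,7,8}→5
  6 left: {1,3,4,5,6,8}→1  {2,3,4,5,6,8}→1  {3,4,5,6,7,8}→6
  7 left: {0,2,3,4,5,6,8}→1  {1,2,3,4,5,6,8}→2  {1,3,4,5,6,7,8}→7  {2,3,4,5,6,7,8}→7
  placing 0:y first → 16 extensions
  placing 1:b first → 8 extensions
  placing 7:c first → 3 extensions
total linear extensions = 27

27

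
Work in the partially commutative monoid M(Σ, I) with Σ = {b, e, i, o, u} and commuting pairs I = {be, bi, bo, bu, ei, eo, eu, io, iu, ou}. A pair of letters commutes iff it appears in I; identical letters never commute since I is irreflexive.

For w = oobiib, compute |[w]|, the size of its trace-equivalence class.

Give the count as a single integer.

90

0(o) covers ∅
1(o) covers 0:o
2(b) covers ∅
3(i) covers ∅
4(i) covers 3:i
5(b) covers 2:b
floor of heap: 0:o, 2:b, 3:i
completions by unplaced set U, small U first (add the entries for U minus each lowest piece of U):
  |U|=1: {1}:1  {4}:1  {5}:1
  |U|=2: {0,1}:1  {1,4}:2  {1,5}:2  {2,5}:1  {3,4}:1  {4,5}:2
  |U|=3: {0,1,4}:3  {0,1,5}:3  {1,2,5}:3  {1,3,4}:3  {1,4,5}:6  {2,4,5}:3  {3,4,5}:3
  |U|=4: {0,1,2,5}:6  {0,1,3,4}:6  {0,1,4,5}:12  {1,2,4,5}:12  {1,3,4,5}:12  {2,3,4,5}:6
  start at 0(o): 30
  start at 2(b): 30
  start at 3(i): 30
sum over floor = 90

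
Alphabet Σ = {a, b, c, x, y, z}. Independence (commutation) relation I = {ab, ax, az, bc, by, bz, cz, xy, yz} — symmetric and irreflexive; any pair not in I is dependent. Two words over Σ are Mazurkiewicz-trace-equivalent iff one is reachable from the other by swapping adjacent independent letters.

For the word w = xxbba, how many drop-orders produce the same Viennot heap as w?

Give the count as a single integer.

drop 0:x onto floor
drop 1:x onto {0:x}
drop 2:b onto {1:x}
drop 3:b onto {2:b}
drop 4:a onto floor
ground layer = {0:x, 4:a}
drop-orders for the pieces not yet dropped (sum over which currently-grounded one goes next):
  1 to go: {3} 1  {4} 1
  2 to go: {2,3} 1  {3,4} 2
  3 to go: {1,2,3} 1  {2,3,4} 3
  if 0:x drops first: 4 orders
  if 4:a drops first: 1 orders
heap linearizations: 5

5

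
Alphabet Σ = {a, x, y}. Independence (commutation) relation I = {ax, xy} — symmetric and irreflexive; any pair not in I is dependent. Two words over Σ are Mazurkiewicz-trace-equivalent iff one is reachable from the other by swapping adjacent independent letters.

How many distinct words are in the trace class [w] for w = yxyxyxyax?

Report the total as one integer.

126

0(y) covers ∅
1(x) covers ∅
2(y) covers 0:y
3(x) covers 1:x
4(y) covers 2:y
5(x) covers 3:x
6(y) covers 4:y
7(a) covers 6:y
8(x) covers 5:x
floor of heap: 0:y, 1:x
completions by unplaced set U, small U first (add the entries for U minus each lowest piece of U):
  |U|=1: {7}:1  {8}:1
  |U|=2: {5,8}:1  {6,7}:1  {7,8}:2
  |U|=3: {3,5,8}:1  {4,6,7}:1  {5,7,8}:3  {6,7,8}:3
  |U|=4: {1,3,5,8}:1  {2,4,6,7}:1  {3,5,7,8}:4  {4,6,7,8}:4  {5,6,7,8}:6
  |U|=5: {0,2,4,6,7}:1  {1,3,5,7,8}:5  {2,4,6,7,8}:5  {3,5,6,7,8}:10  {4,5,6,7,8}:10
  |U|=6: {0,2,4,6,7,8}:6  {1,3,5,6,7,8}:15  {2,4,5,6,7,8}:15  {3,4,5,6,7,8}:20
  |U|=7: {0,2,4,5,6,7,8}:21  {1,3,4,5,6,7,8}:35  {2,3,4,5,6,7,8}:35
  start at 0(y): 70
  start at 1(x): 56
sum over floor = 126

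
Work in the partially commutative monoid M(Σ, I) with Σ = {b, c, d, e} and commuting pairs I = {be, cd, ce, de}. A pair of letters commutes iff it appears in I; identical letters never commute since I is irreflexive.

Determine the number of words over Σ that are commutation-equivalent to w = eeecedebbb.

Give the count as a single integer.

piece 0:e — minimal
piece 1:e rests on {0:e}
piece 2:e rests on {1:e}
piece 3:c — minimal
piece 4:e rests on {2:e}
piece 5:d — minimal
piece 6:e rests on {4:e}
piece 7:b rests on {3:c, 5:d}
piece 8:b rests on {7:b}
piece 9:b rests on {8:b}
minimal pieces: {0:e, 3:c, 5:d}
ways to finish when only these pieces remain (= sum over removing one remaining piece with nothing left below it):
  1 left: {6}→1  {9}→1
  2 left: {4,6}→1  {6,9}→2  {8,9}→1
  3 left: {2,4,6}→1  {4,6,9}→3  {6,8,9}→3  {7,8,9}→1
  4 left: {1,2,4,6}→1  {2,4,6,9}→4  {3,7,8,9}→1  {4,6,8,9}→6  {5,7,8,9}→1  {6,7,8,9}→4
  5 left: {0,1,2,4,6}→1  {1,2,4,6,9}→5  {2,4,6,8,9}→10  {3,5,7,8,9}→2  {3,6,7,8,9}→5  {4,6,7,8,9}→10  {5,6,7,8,9}→5
  6 left: {0,1,2,4,6,9}→6  {1,2,4,6,8,9}→15  {2,4,6,7,8,9}→20  {3,4,6,7,8,9}→15  {3,5,6,7,8,9}→12  {4,5,6,7,8,9}→15
  7 left: {0,1,2,4,6,8,9}→21  {1,2,4,6,7,8,9}→35  {2,3,4,6,7,8,9}→35  {2,4,5,6,7,8,9}→35  {3,4,5,6,7,8,9}→42
  8 left: {0,1,2,4,6,7,8,9}→56  {1,2,3,4,6,7,8,9}→70  {1,2,4,5,6,7,8,9}→70  {2,3,4,5,6,7,8,9}→112
  placing 0:e first → 252 extensions
  placing 3:c first → 126 extensions
  placing 5:d first → 126 extensions
total linear extensions = 504

504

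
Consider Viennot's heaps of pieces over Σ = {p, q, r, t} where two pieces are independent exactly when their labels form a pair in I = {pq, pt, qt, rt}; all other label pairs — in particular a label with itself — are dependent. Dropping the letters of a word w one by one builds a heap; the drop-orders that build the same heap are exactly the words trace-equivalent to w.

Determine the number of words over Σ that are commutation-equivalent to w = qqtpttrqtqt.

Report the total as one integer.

0(q) covers ∅
1(q) covers 0:q
2(t) covers ∅
3(p) covers ∅
4(t) covers 2:t
5(t) covers 4:t
6(r) covers 1:q, 3:p
7(q) covers 6:r
8(t) covers 5:t
9(q) covers 7:q
10(t) covers 8:t
floor of heap: 0:q, 2:t, 3:p
completions by unplaced set U, small U first (add the entries for U minus each lowest piece of U):
  |U|=1: {9}:1  {10}:1
  |U|=2: {7,9}:1  {8,10}:1  {9,10}:2
  |U|=3: {5,8,10}:1  {6,7,9}:1  {7,9,10}:3  {8,9,10}:3
  |U|=4: {1,6,7,9}:1  {3,6,7,9}:1  {4,5,8,10}:1  {5,8,9,10}:4  {6,7,9,10}:4  {7,8,9,10}:6
  |U|=5: {0,1,6,7,9}:1  {1,3,6,7,9}:2  {1,6,7,9,10}:5  {2,4,5,8,10}:1  {3,6,7,9,10}:5  {4,5,8,9,10}:5  {5,7,8,9,10}:10  {6,7,8,9,10}:10
  |U|=6: {0,1,3,6,7,9}:3  {0,1,6,7,9,10}:6  {1,3,6,7,9,10}:12  {1,6,7,8,9,10}:15  {2,4,5,8,9,10}:6  {3,6,7,8,9,10}:15  {4,5,7,8,9,10}:15  {5,6,7,8,9,10}:20
  |U|=7: {0,1,3,6,7,9,10}:21  {0,1,6,7,8,9,10}:21  {1,3,6,7,8,9,10}:42  {1,5,6,7,8,9,10}:35  {2,4,5,7,8,9,10}:21  {3,5,6,7,8,9,10}:35  {4,5,6,7,8,9,10}:35
  |U|=8: {0,1,3,6,7,8,9,10}:84  {0,1,5,6,7,8,9,10}:56  {1,3,5,6,7,8,9,10}:112  {1,4,5,6,7,8,9,10}:70  {2,4,5,6,7,8,9,10}:56  {3,4,5,6,7,8,9,10}:70
  |U|=9: {0,1,3,5,6,7,8,9,10}:252  {0,1,4,5,6,7,8,9,10}:126  {1,2,4,5,6,7,8,9,10}:126  {1,3,4,5,6,7,8,9,10}:252  {2,3,4,5,6,7,8,9,10}:126
  start at 0(q): 504
  start at 2(t): 630
  start at 3(p): 252
sum over floor = 1386

1386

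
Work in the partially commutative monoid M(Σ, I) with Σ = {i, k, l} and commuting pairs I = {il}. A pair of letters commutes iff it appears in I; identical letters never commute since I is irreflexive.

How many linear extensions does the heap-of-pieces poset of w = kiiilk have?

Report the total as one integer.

4

piece 0:k — minimal
piece 1:i rests on {0:k}
piece 2:i rests on {1:i}
piece 3:i rests on {2:i}
piece 4:l rests on {0:k}
piece 5:k rests on {3:i, 4:l}
minimal pieces: {0:k}
ways to finish when only these pieces remain (= sum over removing one remaining piece with nothing left below it):
  1 left: {5}→1
  2 left: {3,5}→1  {4,5}→1
  3 left: {2,3,5}→1  {3,4,5}→2
  4 left: {1,2,3,5}→1  {2,3,4,5}→3
  placing 0:k first → 4 extensions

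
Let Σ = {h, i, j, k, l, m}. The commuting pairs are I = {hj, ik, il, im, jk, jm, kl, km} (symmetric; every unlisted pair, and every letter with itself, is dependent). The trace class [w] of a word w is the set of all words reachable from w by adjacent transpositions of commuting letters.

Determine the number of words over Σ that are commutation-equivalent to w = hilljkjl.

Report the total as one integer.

21

0(h) covers ∅
1(i) covers 0:h
2(l) covers 0:h
3(l) covers 2:l
4(j) covers 1:i, 3:l
5(k) covers 0:h
6(j) covers 4:j
7(l) covers 6:j
floor of heap: 0:h
completions by unplaced set U, small U first (add the entries for U minus each lowest piece of U):
  |U|=1: {5}:1  {7}:1
  |U|=2: {5,7}:2  {6,7}:1
  |U|=3: {4,6,7}:1  {5,6,7}:3
  |U|=4: {1,4,6,7}:1  {3,4,6,7}:1  {4,5,6,7}:4
  |U|=5: {1,3,4,6,7}:2  {1,4,5,6,7}:5  {2,3,4,6,7}:1  {3,4,5,6,7}:5
  |U|=6: {1,2,3,4,6,7}:3  {1,3,4,5,6,7}:12  {2,3,4,5,6,7}:6
  start at 0(h): 21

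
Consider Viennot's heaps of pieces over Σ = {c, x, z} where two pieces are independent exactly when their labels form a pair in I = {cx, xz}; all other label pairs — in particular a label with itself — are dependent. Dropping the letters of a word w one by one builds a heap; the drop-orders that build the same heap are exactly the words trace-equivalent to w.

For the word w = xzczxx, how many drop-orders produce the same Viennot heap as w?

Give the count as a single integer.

0(x) covers ∅
1(z) covers ∅
2(c) covers 1:z
3(z) covers 2:c
4(x) covers 0:x
5(x) covers 4:x
floor of heap: 0:x, 1:z
completions by unplaced set U, small U first (add the entries for U minus each lowest piece of U):
  |U|=1: {3}:1  {5}:1
  |U|=2: {2,3}:1  {3,5}:2  {4,5}:1
  |U|=3: {0,4,5}:1  {1,2,3}:1  {2,3,5}:3  {3,4,5}:3
  |U|=4: {0,3,4,5}:4  {1,2,3,5}:4  {2,3,4,5}:6
  start at 0(x): 10
  start at 1(z): 10
sum over floor = 20

20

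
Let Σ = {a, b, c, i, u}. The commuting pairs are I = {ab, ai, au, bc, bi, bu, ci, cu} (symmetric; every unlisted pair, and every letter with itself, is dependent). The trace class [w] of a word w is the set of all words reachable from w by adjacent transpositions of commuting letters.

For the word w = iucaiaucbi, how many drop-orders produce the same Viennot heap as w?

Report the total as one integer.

piece 0:i — minimal
piece 1:u rests on {0:i}
piece 2:c — minimal
piece 3:a rests on {2:c}
piece 4:i rests on {1:u}
piece 5:a rests on {3:a}
piece 6:u rests on {4:i}
piece 7:c rests on {5:a}
piece 8:b — minimal
piece 9:i rests on {6:u}
minimal pieces: {0:i, 2:c, 8:b}
ways to finish when only these pieces remain (= sum over removing one remaining piece with nothing left below it):
  1 left: {7}→1  {8}→1  {9}→1
  2 left: {5,7}→1  {6,9}→1  {7,8}→2  {7,9}→2  {8,9}→2
  3 left: {3,5,7}→1  {4,6,9}→1  {5,7,8}→3  {5,7,9}→3  {6,7,9}→3  {6,8,9}→3  {7,8,9}→6
  4 left: {1,4,6,9}→1  {2,3,5,7}→1  {3,5,7,8}→4  {3,5,7,9}→4  {4,6,7,9}→4  {4,6,8,9}→4  {5,6,7,9}→6  {5,7,8,9}→12  {6,7,8,9}→12
  5 left: {0,1,4,6,9}→1  {1,4,6,7,9}→5  {1,4,6,8,9}→5  {2,3,5,7,8}→5  {2,3,5,7,9}→5  {3,5,6,7,9}→10  {3,5,7,8,9}→20  {4,5,6,7,9}→10  {4,6,7,8,9}→20  {5,6,7,8,9}→30
  6 left: {0,1,4,6,7,9}→6  {0,1,4,6,8,9}→6  {1,4,5,6,7,9}→15  {1,4,6,7,8,9}→30  {2,3,5,6,7,9}→15  {2,3,5,7,8,9}→30  {3,4,5,6,7,9}→20  {3,5,6,7,8,9}→60  {4,5,6,7,8,9}→60
  7 left: {0,1,4,5,6,7,9}→21  {0,1,4,6,7,8,9}→42  {1,3,4,5,6,7,9}→35  {1,4,5,6,7,8,9}→105  {2,3,4,5,6,7,9}→35  {2,3,5,6,7,8,9}→105  {3,4,5,6,7,8,9}→140
  8 left: {0,1,3,4,5,6,7,9}→56  {0,1,4,5,6,7,8,9}→168  {1,2,3,4,5,6,7,9}→70  {1,3,4,5,6,7,8,9}→280  {2,3,4,5,6,7,8,9}→280
  placing 0:i first → 630 extensions
  placing 2:c first → 504 extensions
  placing 8:b first → 126 extensions
total linear extensions = 1260

1260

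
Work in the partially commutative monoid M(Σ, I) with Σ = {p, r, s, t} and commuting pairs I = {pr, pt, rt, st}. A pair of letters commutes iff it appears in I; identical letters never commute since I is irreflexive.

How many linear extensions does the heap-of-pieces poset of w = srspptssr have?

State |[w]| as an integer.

9

#0=s has no predecessor
#1=r depends on [0:s]
#2=s depends on [1:r]
#3=p depends on [2:s]
#4=p depends on [3:p]
#5=t has no predecessor
#6=s depends on [4:p]
#7=s depends on [6:s]
#8=r depends on [7:s]
sources: [0:s, 5:t]
N(rest) = Σ N(rest − s) over sources s of rest; N(one piece) = 1:
  size 1 → [5]=1  [8]=1
  size 2 → [5,8]=2  [7,8]=1
  size 3 → [5,7,8]=3  [6,7,8]=1
  size 4 → [4,6,7,8]=1  [5,6,7,8]=4
  size 5 → [3,4,6,7,8]=1  [4,5,6,7,8]=5
  size 6 → [2,3,4,6,7,8]=1  [3,4,5,6,7,8]=6
  size 7 → [1,2,3,4,6,7,8]=1  [2,3,4,5,6,7,8]=7
  first=0(s) contributes 8
  first=5(t) contributes 1
|[w]| = 9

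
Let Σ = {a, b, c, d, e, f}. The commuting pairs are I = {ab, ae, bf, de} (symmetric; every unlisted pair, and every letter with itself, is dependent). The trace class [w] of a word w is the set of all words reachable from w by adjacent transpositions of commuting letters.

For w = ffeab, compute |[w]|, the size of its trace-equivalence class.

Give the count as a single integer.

3

0(f) covers ∅
1(f) covers 0:f
2(e) covers 1:f
3(a) covers 1:f
4(b) covers 2:e
floor of heap: 0:f
completions by unplaced set U, small U first (add the entries for U minus each lowest piece of U):
  |U|=1: {3}:1  {4}:1
  |U|=2: {2,4}:1  {3,4}:2
  |U|=3: {2,3,4}:3
  start at 0(f): 3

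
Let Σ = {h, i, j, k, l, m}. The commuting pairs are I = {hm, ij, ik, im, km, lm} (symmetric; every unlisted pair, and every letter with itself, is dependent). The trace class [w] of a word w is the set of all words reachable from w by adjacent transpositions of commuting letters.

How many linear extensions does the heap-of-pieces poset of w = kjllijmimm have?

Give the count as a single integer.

15

piece 0:k — minimal
piece 1:j rests on {0:k}
piece 2:l rests on {1:j}
piece 3:l rests on {2:l}
piece 4:i rests on {3:l}
piece 5:j rests on {3:l}
piece 6:m rests on {5:j}
piece 7:i rests on {4:i}
piece 8:m rests on {6:m}
piece 9:m rests on {8:m}
minimal pieces: {0:k}
ways to finish when only these pieces remain (= sum over removing one remaining piece with nothing left below it):
  1 left: {7}→1  {9}→1
  2 left: {4,7}→1  {7,9}→2  {8,9}→1
  3 left: {4,7,9}→3  {6,8,9}→1  {7,8,9}→3
  4 left: {4,7,8,9}→6  {5,6,8,9}→1  {6,7,8,9}→4
  5 left: {4,6,7,8,9}→10  {5,6,7,8,9}→5
  6 left: {4,5,6,7,8,9}→15
  7 left: {3,4,5,6,7,8,9}→15
  8 left: {2,3,4,5,6,7,8,9}→15
  placing 0:k first → 15 extensions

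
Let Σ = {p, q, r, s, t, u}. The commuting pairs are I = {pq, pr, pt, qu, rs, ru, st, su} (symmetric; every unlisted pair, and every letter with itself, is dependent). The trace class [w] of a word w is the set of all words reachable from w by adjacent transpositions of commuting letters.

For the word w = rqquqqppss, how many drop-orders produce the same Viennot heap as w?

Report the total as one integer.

#0=r has no predecessor
#1=q depends on [0:r]
#2=q depends on [1:q]
#3=u has no predecessor
#4=q depends on [2:q]
#5=q depends on [4:q]
#6=p depends on [3:u]
#7=p depends on [6:p]
#8=s depends on [5:q, 7:p]
#9=s depends on [8:s]
sources: [0:r, 3:u]
N(rest) = Σ N(rest − s) over sources s of rest; N(one piece) = 1:
  size 1 → [9]=1
  size 2 → [8,9]=1
  size 3 → [5,8,9]=1  [7,8,9]=1
  size 4 → [4,5,8,9]=1  [5,7,8,9]=2  [6,7,8,9]=1
  size 5 → [2,4,5,8,9]=1  [3,6,7,8,9]=1  [4,5,7,8,9]=3  [5,6,7,8,9]=3
  size 6 → [1,2,4,5,8,9]=1  [2,4,5,7,8,9]=4  [3,5,6,7,8,9]=4  [4,5,6,7,8,9]=6
  size 7 → [0,1,2,4,5,8,9]=1  [1,2,4,5,7,8,9]=5  [2,4,5,6,7,8,9]=10  [3,4,5,6,7,8,9]=10
  size 8 → [0,1,2,4,5,7,8,9]=6  [1,2,4,5,6,7,8,9]=15  [2,3,4,5,6,7,8,9]=20
  first=0(r) contributes 35
  first=3(u) contributes 21
|[w]| = 56

56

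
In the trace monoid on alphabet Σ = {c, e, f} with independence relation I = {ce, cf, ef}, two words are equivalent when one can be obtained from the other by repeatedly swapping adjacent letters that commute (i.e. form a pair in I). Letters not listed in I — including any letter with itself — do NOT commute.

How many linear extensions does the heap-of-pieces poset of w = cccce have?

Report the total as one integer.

piece 0:c — minimal
piece 1:c rests on {0:c}
piece 2:c rests on {1:c}
piece 3:c rests on {2:c}
piece 4:e — minimal
minimal pieces: {0:c, 4:e}
ways to finish when only these pieces remain (= sum over removing one remaining piece with nothing left below it):
  1 left: {3}→1  {4}→1
  2 left: {2,3}→1  {3,4}→2
  3 left: {1,2,3}→1  {2,3,4}→3
  placing 0:c first → 4 extensions
  placing 4:e first → 1 extensions
total linear extensions = 5

5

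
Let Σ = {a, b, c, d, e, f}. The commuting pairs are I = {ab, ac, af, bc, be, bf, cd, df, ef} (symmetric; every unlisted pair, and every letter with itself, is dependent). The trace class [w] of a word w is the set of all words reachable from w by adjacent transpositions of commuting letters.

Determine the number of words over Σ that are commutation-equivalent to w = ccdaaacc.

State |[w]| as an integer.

#0=c has no predecessor
#1=c depends on [0:c]
#2=d has no predecessor
#3=a depends on [2:d]
#4=a depends on [3:a]
#5=a depends on [4:a]
#6=c depends on [1:c]
#7=c depends on [6:c]
sources: [0:c, 2:d]
N(rest) = Σ N(rest − s) over sources s of rest; N(one piece) = 1:
  size 1 → [5]=1  [7]=1
  size 2 → [4,5]=1  [5,7]=2  [6,7]=1
  size 3 → [1,6,7]=1  [3,4,5]=1  [4,5,7]=3  [5,6,7]=3
  size 4 → [0,1,6,7]=1  [1,5,6,7]=4  [2,3,4,5]=1  [3,4,5,7]=4  [4,5,6,7]=6
  size 5 → [0,1,5,6,7]=5  [1,4,5,6,7]=10  [2,3,4,5,7]=5  [3,4,5,6,7]=10
  size 6 → [0,1,4,5,6,7]=15  [1,3,4,5,6,7]=20  [2,3,4,5,6,7]=15
  first=0(c) contributes 35
  first=2(d) contributes 35
|[w]| = 70

70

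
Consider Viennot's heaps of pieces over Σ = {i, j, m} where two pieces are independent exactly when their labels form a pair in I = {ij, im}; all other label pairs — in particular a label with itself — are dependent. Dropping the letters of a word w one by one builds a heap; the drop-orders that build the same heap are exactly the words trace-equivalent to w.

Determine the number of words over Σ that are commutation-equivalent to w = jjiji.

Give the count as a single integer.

10

piece 0:j — minimal
piece 1:j rests on {0:j}
piece 2:i — minimal
piece 3:j rests on {1:j}
piece 4:i rests on {2:i}
minimal pieces: {0:j, 2:i}
ways to finish when only these pieces remain (= sum over removing one remaining piece with nothing left below it):
  1 left: {3}→1  {4}→1
  2 left: {1,3}→1  {2,4}→1  {3,4}→2
  3 left: {0,1,3}→1  {1,3,4}→3  {2,3,4}→3
  placing 0:j first → 6 extensions
  placing 2:i first → 4 extensions
total linear extensions = 10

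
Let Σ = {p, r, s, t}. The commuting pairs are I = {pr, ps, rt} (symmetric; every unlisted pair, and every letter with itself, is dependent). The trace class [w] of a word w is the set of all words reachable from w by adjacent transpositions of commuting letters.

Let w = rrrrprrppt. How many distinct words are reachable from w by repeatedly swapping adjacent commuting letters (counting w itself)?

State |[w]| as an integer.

210

0(r) covers ∅
1(r) covers 0:r
2(r) covers 1:r
3(r) covers 2:r
4(p) covers ∅
5(r) covers 3:r
6(r) covers 5:r
7(p) covers 4:p
8(p) covers 7:p
9(t) covers 8:p
floor of heap: 0:r, 4:p
completions by unplaced set U, small U first (add the entries for U minus each lowest piece of U):
  |U|=1: {6}:1  {9}:1
  |U|=2: {5,6}:1  {6,9}:2  {8,9}:1
  |U|=3: {3,5,6}:1  {5,6,9}:3  {6,8,9}:3  {7,8,9}:1
  |U|=4: {2,3,5,6}:1  {3,5,6,9}:4  {4,7,8,9}:1  {5,6,8,9}:6  {6,7,8,9}:4
  |U|=5: {1,2,3,5,6}:1  {2,3,5,6,9}:5  {3,5,6,8,9}:10  {4,6,7,8,9}:5  {5,6,7,8,9}:10
  |U|=6: {0,1,2,3,5,6}:1  {1,2,3,5,6,9}:6  {2,3,5,6,8,9}:15  {3,5,6,7,8,9}:20  {4,5,6,7,8,9}:15
  |U|=7: {0,1,2,3,5,6,9}:7  {1,2,3,5,6,8,9}:21  {2,3,5,6,7,8,9}:35  {3,4,5,6,7,8,9}:35
  |U|=8: {0,1,2,3,5,6,8,9}:28  {1,2,3,5,6,7,8,9}:56  {2,3,4,5,6,7,8,9}:70
  start at 0(r): 126
  start at 4(p): 84
sum over floor = 210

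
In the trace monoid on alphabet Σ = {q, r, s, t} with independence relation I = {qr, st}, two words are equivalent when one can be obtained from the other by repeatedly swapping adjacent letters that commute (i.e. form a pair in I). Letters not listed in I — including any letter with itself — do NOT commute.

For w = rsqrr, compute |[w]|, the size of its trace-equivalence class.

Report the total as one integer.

piece 0:r — minimal
piece 1:s rests on {0:r}
piece 2:q rests on {1:s}
piece 3:r rests on {1:s}
piece 4:r rests on {3:r}
minimal pieces: {0:r}
ways to finish when only these pieces remain (= sum over removing one remaining piece with nothing left below it):
  1 left: {2}→1  {4}→1
  2 left: {2,4}→2  {3,4}→1
  3 left: {2,3,4}→3
  placing 0:r first → 3 extensions

3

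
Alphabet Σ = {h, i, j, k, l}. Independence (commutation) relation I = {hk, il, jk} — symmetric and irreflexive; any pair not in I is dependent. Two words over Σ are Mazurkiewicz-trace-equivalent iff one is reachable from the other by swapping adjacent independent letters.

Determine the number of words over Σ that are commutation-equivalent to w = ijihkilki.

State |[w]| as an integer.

0(i) covers ∅
1(j) covers 0:i
2(i) covers 1:j
3(h) covers 2:i
4(k) covers 2:i
5(i) covers 3:h, 4:k
6(l) covers 3:h, 4:k
7(k) covers 5:i, 6:l
8(i) covers 7:k
floor of heap: 0:i
completions by unplaced set U, small U first (add the entries for U minus each lowest piece of U):
  |U|=1: {8}:1
  |U|=2: {7,8}:1
  |U|=3: {5,7,8}:1  {6,7,8}:1
  |U|=4: {5,6,7,8}:2
  |U|=5: {3,5,6,7,8}:2  {4,5,6,7,8}:2
  |U|=6: {3,4,5,6,7,8}:4
  |U|=7: {2,3,4,5,6,7,8}:4
  start at 0(i): 4

4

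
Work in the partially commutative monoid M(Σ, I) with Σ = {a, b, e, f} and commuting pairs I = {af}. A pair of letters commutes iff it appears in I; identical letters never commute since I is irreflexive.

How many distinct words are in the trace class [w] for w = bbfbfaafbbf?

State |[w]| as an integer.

#0=b has no predecessor
#1=b depends on [0:b]
#2=f depends on [1:b]
#3=b depends on [2:f]
#4=f depends on [3:b]
#5=a depends on [3:b]
#6=a depends on [5:a]
#7=f depends on [4:f]
#8=b depends on [6:a, 7:f]
#9=b depends on [8:b]
#10=f depends on [9:b]
sources: [0:b]
N(rest) = Σ N(rest − s) over sources s of rest; N(one piece) = 1:
  size 1 → [10]=1
  size 2 → [9,10]=1
  size 3 → [8,9,10]=1
  size 4 → [6,8,9,10]=1  [7,8,9,10]=1
  size 5 → [4,7,8,9,10]=1  [5,6,8,9,10]=1  [6,7,8,9,10]=2
  size 6 → [4,6,7,8,9,10]=3  [5,6,7,8,9,10]=3
  size 7 → [4,5,6,7,8,9,10]=6
  size 8 → [3,4,5,6,7,8,9,10]=6
  size 9 → [2,3,4,5,6,7,8,9,10]=6
  first=0(b) contributes 6

6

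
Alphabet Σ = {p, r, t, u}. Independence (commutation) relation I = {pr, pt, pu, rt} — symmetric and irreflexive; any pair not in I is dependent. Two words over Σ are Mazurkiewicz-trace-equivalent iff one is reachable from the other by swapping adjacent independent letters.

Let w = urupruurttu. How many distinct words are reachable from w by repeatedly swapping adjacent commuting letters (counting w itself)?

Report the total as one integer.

33

0(u) covers ∅
1(r) covers 0:u
2(u) covers 1:r
3(p) covers ∅
4(r) covers 2:u
5(u) covers 4:r
6(u) covers 5:u
7(r) covers 6:u
8(t) covers 6:u
9(t) covers 8:t
10(u) covers 7:r, 9:t
floor of heap: 0:u, 3:p
completions by unplaced set U, small U first (add the entries for U minus each lowest piece of U):
  |U|=1: {3}:1  {10}:1
  |U|=2: {3,10}:2  {7,10}:1  {9,10}:1
  |U|=3: {3,7,10}:3  {3,9,10}:3  {7,9,10}:2  {8,9,10}:1
  |U|=4: {3,7,9,10}:8  {3,8,9,10}:4  {7,8,9,10}:3
  |U|=5: {3,7,8,9,10}:15  {6,7,8,9,10}:3
  |U|=6: {3,6,7,8,9,10}:18  {5,6,7,8,9,10}:3
  |U|=7: {3,5,6,7,8,9,10}:21  {4,5,6,7,8,9,10}:3
  |U|=8: {2,4,5,6,7,8,9,10}:3  {3,4,5,6,7,8,9,10}:24
  |U|=9: {1,2,4,5,6,7,8,9,10}:3  {2,3,4,5,6,7,8,9,10}:27
  start at 0(u): 30
  start at 3(p): 3
sum over floor = 33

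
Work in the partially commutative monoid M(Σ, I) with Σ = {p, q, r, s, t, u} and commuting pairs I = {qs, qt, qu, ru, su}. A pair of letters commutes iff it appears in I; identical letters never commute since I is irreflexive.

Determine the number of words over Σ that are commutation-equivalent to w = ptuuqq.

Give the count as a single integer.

10

drop 0:p onto floor
drop 1:t onto {0:p}
drop 2:u onto {1:t}
drop 3:u onto {2:u}
drop 4:q onto {0:p}
drop 5:q onto {4:q}
ground layer = {0:p}
drop-orders for the pieces not yet dropped (sum over which currently-grounded one goes next):
  1 to go: {3} 1  {5} 1
  2 to go: {2,3} 1  {3,5} 2  {4,5} 1
  3 to go: {1,2,3} 1  {2,3,5} 3  {3,4,5} 3
  4 to go: {1,2,3,5} 4  {2,3,4,5} 6
  if 0:p drops first: 10 orders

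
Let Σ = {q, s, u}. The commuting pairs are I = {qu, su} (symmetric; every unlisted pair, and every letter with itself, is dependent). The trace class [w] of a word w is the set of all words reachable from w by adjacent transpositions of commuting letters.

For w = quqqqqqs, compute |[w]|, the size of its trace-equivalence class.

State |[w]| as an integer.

0(q) covers ∅
1(u) covers ∅
2(q) covers 0:q
3(q) covers 2:q
4(q) covers 3:q
5(q) covers 4:q
6(q) covers 5:q
7(s) covers 6:q
floor of heap: 0:q, 1:u
completions by unplaced set U, small U first (add the entries for U minus each lowest piece of U):
  |U|=1: {1}:1  {7}:1
  |U|=2: {1,7}:2  {6,7}:1
  |U|=3: {1,6,7}:3  {5,6,7}:1
  |U|=4: {1,5,6,7}:4  {4,5,6,7}:1
  |U|=5: {1,4,5,6,7}:5  {3,4,5,6,7}:1
  |U|=6: {1,3,4,5,6,7}:6  {2,3,4,5,6,7}:1
  start at 0(q): 7
  start at 1(u): 1
sum over floor = 8

8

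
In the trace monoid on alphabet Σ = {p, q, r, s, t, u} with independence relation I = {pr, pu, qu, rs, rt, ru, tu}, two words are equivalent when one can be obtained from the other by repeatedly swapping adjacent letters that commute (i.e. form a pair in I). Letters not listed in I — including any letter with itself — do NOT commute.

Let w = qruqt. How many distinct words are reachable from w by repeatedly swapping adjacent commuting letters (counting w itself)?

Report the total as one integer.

piece 0:q — minimal
piece 1:r rests on {0:q}
piece 2:u — minimal
piece 3:q rests on {1:r}
piece 4:t rests on {3:q}
minimal pieces: {0:q, 2:u}
ways to finish when only these pieces remain (= sum over removing one remaining piece with nothing left below it):
  1 left: {2}→1  {4}→1
  2 left: {2,4}→2  {3,4}→1
  3 left: {1,3,4}→1  {2,3,4}→3
  placing 0:q first → 4 extensions
  placing 2:u first → 1 extensions
total linear extensions = 5

5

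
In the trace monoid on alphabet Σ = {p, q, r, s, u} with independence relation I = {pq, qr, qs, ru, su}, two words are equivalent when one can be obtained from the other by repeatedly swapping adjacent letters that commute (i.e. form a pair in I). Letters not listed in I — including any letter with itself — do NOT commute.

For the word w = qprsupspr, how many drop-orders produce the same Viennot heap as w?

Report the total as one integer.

0(q) covers ∅
1(p) covers ∅
2(r) covers 1:p
3(s) covers 2:r
4(u) covers 0:q, 1:p
5(p) covers 3:s, 4:u
6(s) covers 5:p
7(p) covers 6:s
8(r) covers 7:p
floor of heap: 0:q, 1:p
completions by unplaced set U, small U first (add the entries for U minus each lowest piece of U):
  |U|=1: {8}:1
  |U|=2: {7,8}:1
  |U|=3: {6,7,8}:1
  |U|=4: {5,6,7,8}:1
  |U|=5: {3,5,6,7,8}:1  {4,5,6,7,8}:1
  |U|=6: {0,4,5,6,7,8}:1  {2,3,5,6,7,8}:1  {3,4,5,6,7,8}:2
  |U|=7: {0,3,4,5,6,7,8}:3  {2,3,4,5,6,7,8}:3
  start at 0(q): 3
  start at 1(p): 6
sum over floor = 9

9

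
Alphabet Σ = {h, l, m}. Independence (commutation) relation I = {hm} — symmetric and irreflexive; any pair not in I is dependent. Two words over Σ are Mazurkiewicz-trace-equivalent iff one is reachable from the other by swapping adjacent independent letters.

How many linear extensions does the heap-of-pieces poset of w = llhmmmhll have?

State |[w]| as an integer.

#0=l has no predecessor
#1=l depends on [0:l]
#2=h depends on [1:l]
#3=m depends on [1:l]
#4=m depends on [3:m]
#5=m depends on [4:m]
#6=h depends on [2:h]
#7=l depends on [5:m, 6:h]
#8=l depends on [7:l]
sources: [0:l]
N(rest) = Σ N(rest − s) over sources s of rest; N(one piece) = 1:
  size 1 → [8]=1
  size 2 → [7,8]=1
  size 3 → [5,7,8]=1  [6,7,8]=1
  size 4 → [2,6,7,8]=1  [4,5,7,8]=1  [5,6,7,8]=2
  size 5 → [2,5,6,7,8]=3  [3,4,5,7,8]=1  [4,5,6,7,8]=3
  size 6 → [2,4,5,6,7,8]=6  [3,4,5,6,7,8]=4
  size 7 → [2,3,4,5,6,7,8]=10
  first=0(l) contributes 10

10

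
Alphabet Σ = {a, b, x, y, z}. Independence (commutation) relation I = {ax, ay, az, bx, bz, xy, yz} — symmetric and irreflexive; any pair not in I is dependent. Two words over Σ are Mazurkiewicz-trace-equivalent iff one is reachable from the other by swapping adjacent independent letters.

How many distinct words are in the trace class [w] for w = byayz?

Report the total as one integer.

#0=b has no predecessor
#1=y depends on [0:b]
#2=a depends on [0:b]
#3=y depends on [1:y]
#4=z has no predecessor
sources: [0:b, 4:z]
N(rest) = Σ N(rest − s) over sources s of rest; N(one piece) = 1:
  size 1 → [2]=1  [3]=1  [4]=1
  size 2 → [1,3]=1  [2,3]=2  [2,4]=2  [3,4]=2
  size 3 → [1,2,3]=3  [1,3,4]=3  [2,3,4]=6
  first=0(b) contributes 12
  first=4(z) contributes 3
|[w]| = 15

15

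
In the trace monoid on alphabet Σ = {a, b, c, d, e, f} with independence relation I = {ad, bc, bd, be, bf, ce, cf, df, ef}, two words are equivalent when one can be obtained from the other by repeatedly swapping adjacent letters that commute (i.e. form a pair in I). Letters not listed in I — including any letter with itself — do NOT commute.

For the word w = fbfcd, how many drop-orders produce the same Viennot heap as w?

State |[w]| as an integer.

#0=f has no predecessor
#1=b has no predecessor
#2=f depends on [0:f]
#3=c has no predecessor
#4=d depends on [3:c]
sources: [0:f, 1:b, 3:c]
N(rest) = Σ N(rest − s) over sources s of rest; N(one piece) = 1:
  size 1 → [1]=1  [2]=1  [4]=1
  size 2 → [0,2]=1  [1,2]=2  [1,4]=2  [2,4]=2  [3,4]=1
  size 3 → [0,1,2]=3  [0,2,4]=3  [1,2,4]=6  [1,3,4]=3  [2,3,4]=3
  first=0(f) contributes 12
  first=1(b) contributes 6
  first=3(c) contributes 12
|[w]| = 30

30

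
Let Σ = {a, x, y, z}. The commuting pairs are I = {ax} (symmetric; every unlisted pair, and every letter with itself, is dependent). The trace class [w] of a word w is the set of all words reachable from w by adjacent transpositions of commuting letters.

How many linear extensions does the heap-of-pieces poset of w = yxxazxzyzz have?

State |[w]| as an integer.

0(y) covers ∅
1(x) covers 0:y
2(x) covers 1:x
3(a) covers 0:y
4(z) covers 2:x, 3:a
5(x) covers 4:z
6(z) covers 5:x
7(y) covers 6:z
8(z) covers 7:y
9(z) covers 8:z
floor of heap: 0:y
completions by unplaced set U, small U first (add the entries for U minus each lowest piece of U):
  |U|=1: {9}:1
  |U|=2: {8,9}:1
  |U|=3: {7,8,9}:1
  |U|=4: {6,7,8,9}:1
  |U|=5: {5,6,7,8,9}:1
  |U|=6: {4,5,6,7,8,9}:1
  |U|=7: {2,4,5,6,7,8,9}:1  {3,4,5,6,7,8,9}:1
  |U|=8: {1,2,4,5,6,7,8,9}:1  {2,3,4,5,6,7,8,9}:2
  start at 0(y): 3

3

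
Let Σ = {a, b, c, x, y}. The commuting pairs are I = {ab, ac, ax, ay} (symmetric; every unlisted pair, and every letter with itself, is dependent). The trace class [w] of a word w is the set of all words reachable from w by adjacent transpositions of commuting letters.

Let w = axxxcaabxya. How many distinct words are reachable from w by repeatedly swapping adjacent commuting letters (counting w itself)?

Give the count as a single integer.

#0=a has no predecessor
#1=x has no predecessor
#2=x depends on [1:x]
#3=x depends on [2:x]
#4=c depends on [3:x]
#5=a depends on [0:a]
#6=a depends on [5:a]
#7=b depends on [4:c]
#8=x depends on [7:b]
#9=y depends on [8:x]
#10=a depends on [6:a]
sources: [0:a, 1:x]
N(rest) = Σ N(rest − s) over sources s of rest; N(one piece) = 1:
  size 1 → [9]=1  [10]=1
  size 2 → [6,10]=1  [8,9]=1  [9,10]=2
  size 3 → [5,6,10]=1  [6,9,10]=3  [7,8,9]=1  [8,9,10]=3
  size 4 → [0,5,6,10]=1  [4,7,8,9]=1  [5,6,9,10]=4  [6,8,9,10]=6  [7,8,9,10]=4
  size 5 → [0,5,6,9,10]=5  [3,4,7,8,9]=1  [4,7,8,9,10]=5  [5,6,8,9,10]=10  [6,7,8,9,10]=10
  size 6 → [0,5,6,8,9,10]=15  [2,3,4,7,8,9]=1  [3,4,7,8,9,10]=6  [4,6,7,8,9,10]=15  [5,6,7,8,9,10]=20
  size 7 → [0,5,6,7,8,9,10]=35  [1,2,3,4,7,8,9]=1  [2,3,4,7,8,9,10]=7  [3,4,6,7,8,9,10]=21  [4,5,6,7,8,9,10]=35
  size 8 → [0,4,5,6,7,8,9,10]=70  [1,2,3,4,7,8,9,10]=8  [2,3,4,6,7,8,9,10]=28  [3,4,5,6,7,8,9,10]=56
  size 9 → [0,3,4,5,6,7,8,9,10]=126  [1,2,3,4,6,7,8,9,10]=36  [2,3,4,5,6,7,8,9,10]=84
  first=0(a) contributes 120
  first=1(x) contributes 210
|[w]| = 330

330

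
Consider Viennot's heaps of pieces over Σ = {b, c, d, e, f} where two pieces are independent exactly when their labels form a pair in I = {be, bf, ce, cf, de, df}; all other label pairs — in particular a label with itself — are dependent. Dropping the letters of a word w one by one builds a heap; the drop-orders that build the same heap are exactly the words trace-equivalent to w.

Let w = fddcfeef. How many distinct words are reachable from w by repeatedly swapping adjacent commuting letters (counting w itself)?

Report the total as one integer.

#0=f has no predecessor
#1=d has no predecessor
#2=d depends on [1:d]
#3=c depends on [2:d]
#4=f depends on [0:f]
#5=e depends on [4:f]
#6=e depends on [5:e]
#7=f depends on [6:e]
sources: [0:f, 1:d]
N(rest) = Σ N(rest − s) over sources s of rest; N(one piece) = 1:
  size 1 → [3]=1  [7]=1
  size 2 → [2,3]=1  [3,7]=2  [6,7]=1
  size 3 → [1,2,3]=1  [2,3,7]=3  [3,6,7]=3  [5,6,7]=1
  size 4 → [1,2,3,7]=4  [2,3,6,7]=6  [3,5,6,7]=4  [4,5,6,7]=1
  size 5 → [0,4,5,6,7]=1  [1,2,3,6,7]=10  [2,3,5,6,7]=10  [3,4,5,6,7]=5
  size 6 → [0,3,4,5,6,7]=6  [1,2,3,5,6,7]=20  [2,3,4,5,6,7]=15
  first=0(f) contributes 35
  first=1(d) contributes 21
|[w]| = 56

56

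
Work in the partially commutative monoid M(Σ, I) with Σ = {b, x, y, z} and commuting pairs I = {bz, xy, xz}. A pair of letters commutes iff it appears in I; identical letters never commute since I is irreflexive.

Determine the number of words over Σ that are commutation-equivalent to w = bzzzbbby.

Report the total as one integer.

drop 0:b onto floor
drop 1:z onto floor
drop 2:z onto {1:z}
drop 3:z onto {2:z}
drop 4:b onto {0:b}
drop 5:b onto {4:b}
drop 6:b onto {5:b}
drop 7:y onto {3:z, 6:b}
ground layer = {0:b, 1:z}
drop-orders for the pieces not yet dropped (sum over which currently-grounded one goes next):
  1 to go: {7} 1
  2 to go: {3,7} 1  {6,7} 1
  3 to go: {2,3,7} 1  {3,6,7} 2  {5,6,7} 1
  4 to go: {1,2,3,7} 1  {2,3,6,7} 3  {3,5,6,7} 3  {4,5,6,7} 1
  5 to go: {0,4,5,6,7} 1  {1,2,3,6,7} 4  {2,3,5,6,7} 6  {3,4,5,6,7} 4
  6 to go: {0,3,4,5,6,7} 5  {1,2,3,5,6,7} 10  {2,3,4,5,6,7} 10
  if 0:b drops first: 20 orders
  if 1:z drops first: 15 orders
heap linearizations: 35

35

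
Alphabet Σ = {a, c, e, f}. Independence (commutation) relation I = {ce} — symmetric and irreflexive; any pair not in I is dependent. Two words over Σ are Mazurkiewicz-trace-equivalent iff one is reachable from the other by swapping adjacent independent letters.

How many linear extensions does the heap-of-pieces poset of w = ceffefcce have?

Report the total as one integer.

6

piece 0:c — minimal
piece 1:e — minimal
piece 2:f rests on {0:c, 1:e}
piece 3:f rests on {2:f}
piece 4:e rests on {3:f}
piece 5:f rests on {4:e}
piece 6:c rests on {5:f}
piece 7:c rests on {6:c}
piece 8:e rests on {5:f}
minimal pieces: {0:c, 1:e}
ways to finish when only these pieces remain (= sum over removing one remaining piece with nothing left below it):
  1 left: {7}→1  {8}→1
  2 left: {6,7}→1  {7,8}→2
  3 left: {6,7,8}→3
  4 left: {5,6,7,8}→3
  5 left: {4,5,6,7,8}→3
  6 left: {3,4,5,6,7,8}→3
  7 left: {2,3,4,5,6,7,8}→3
  placing 0:c first → 3 extensions
  placing 1:e first → 3 extensions
total linear extensions = 6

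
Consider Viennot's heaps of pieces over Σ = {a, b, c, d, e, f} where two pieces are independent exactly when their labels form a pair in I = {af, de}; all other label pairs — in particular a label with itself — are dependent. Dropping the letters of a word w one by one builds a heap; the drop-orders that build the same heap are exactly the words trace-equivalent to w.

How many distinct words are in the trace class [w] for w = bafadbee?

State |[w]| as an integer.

#0=b has no predecessor
#1=a depends on [0:b]
#2=f depends on [0:b]
#3=a depends on [1:a]
#4=d depends on [2:f, 3:a]
#5=b depends on [4:d]
#6=e depends on [5:b]
#7=e depends on [6:e]
sources: [0:b]
N(rest) = Σ N(rest − s) over sources s of rest; N(one piece) = 1:
  size 1 → [7]=1
  size 2 → [6,7]=1
  size 3 → [5,6,7]=1
  size 4 → [4,5,6,7]=1
  size 5 → [2,4,5,6,7]=1  [3,4,5,6,7]=1
  size 6 → [1,3,4,5,6,7]=1  [2,3,4,5,6,7]=2
  first=0(b) contributes 3

3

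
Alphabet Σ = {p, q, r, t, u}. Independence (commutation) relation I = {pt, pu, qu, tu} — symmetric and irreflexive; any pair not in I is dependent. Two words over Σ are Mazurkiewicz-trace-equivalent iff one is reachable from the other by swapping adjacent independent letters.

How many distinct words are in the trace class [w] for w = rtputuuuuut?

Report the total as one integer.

drop 0:r onto floor
drop 1:t onto {0:r}
drop 2:p onto {0:r}
drop 3:u onto {0:r}
drop 4:t onto {1:t}
drop 5:u onto {3:u}
drop 6:u onto {5:u}
drop 7:u onto {6:u}
drop 8:u onto {7:u}
drop 9:u onto {8:u}
drop 10:t onto {4:t}
ground layer = {0:r}
drop-orders for the pieces not yet dropped (sum over which currently-grounded one goes next):
  1 to go: {2} 1  {9} 1  {10} 1
  2 to go: {2,9} 2  {2,10} 2  {4,10} 1  {8,9} 1  {9,10} 2
  3 to go: {1,4,10} 1  {2,4,10} 3  {2,8,9} 3  {2,9,10} 6  {4,9,10} 3  {7,8,9} 1  {8,9,10} 3
  4 to go: {1,2,4,10} 4  {1,4,9,10} 4  {2,4,9,10} 12  {2,7,8,9} 4  {2,8,9,10} 12  {4,8,9,10} 6  {6,7,8,9} 1  {7,8,9,10} 4
  5 to go: {1,2,4,9,10} 20  {1,4,8,9,10} 10  {2,4,8,9,10} 30  {2,6,7,8,9} 5  {2,7,8,9,10} 20  {4,7,8,9,10} 10  {5,6,7,8,9} 1  {6,7,8,9,10} 5
  6 to go: {1,2,4,8,9,10} 60  {1,4,7,8,9,10} 20  {2,4,7,8,9,10} 60  {2,5,6,7,8,9} 6  {2,6,7,8,9,10} 30  {3,5,6,7,8,9} 1  {4,6,7,8,9,10} 15  {5,6,7,8,9,10} 6
  7 to go: {1,2,4,7,8,9,10} 140  {1,4,6,7,8,9,10} 35  {2,3,5,6,7,8,9} 7  {2,4,6,7,8,9,10} 105  {2,5,6,7,8,9,10} 42  {3,5,6,7,8,9,10} 7  {4,5,6,7,8,9,10} 21
  8 to go: {1,2,4,6,7,8,9,10} 280  {1,4,5,6,7,8,9,10} 56  {2,3,5,6,7,8,9,10} 56  {2,4,5,6,7,8,9,10} 168  {3,4,5,6,7,8,9,10} 28
  9 to go: {1,2,4,5,6,7,8,9,10} 504  {1,3,4,5,6,7,8,9,10} 84  {2,3,4,5,6,7,8,9,10} 252
  if 0:r drops first: 840 orders

840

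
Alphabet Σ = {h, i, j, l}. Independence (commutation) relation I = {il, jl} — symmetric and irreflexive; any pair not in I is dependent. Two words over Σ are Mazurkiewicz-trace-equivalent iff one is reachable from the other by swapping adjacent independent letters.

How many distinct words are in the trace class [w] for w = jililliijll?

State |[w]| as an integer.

#0=j has no predecessor
#1=i depends on [0:j]
#2=l has no predecessor
#3=i depends on [1:i]
#4=l depends on [2:l]
#5=l depends on [4:l]
#6=i depends on [3:i]
#7=i depends on [6:i]
#8=j depends on [7:i]
#9=l depends on [5:l]
#10=l depends on [9:l]
sources: [0:j, 2:l]
N(rest) = Σ N(rest − s) over sources s of rest; N(one piece) = 1:
  size 1 → [8]=1  [10]=1
  size 2 → [7,8]=1  [8,10]=2  [9,10]=1
  size 3 → [5,9,10]=1  [6,7,8]=1  [7,8,10]=3  [8,9,10]=3
  size 4 → [3,6,7,8]=1  [4,5,9,10]=1  [5,8,9,10]=4  [6,7,8,10]=4  [7,8,9,10]=6
  size 5 → [1,3,6,7,8]=1  [2,4,5,9,10]=1  [3,6,7,8,10]=5  [4,5,8,9,10]=5  [5,7,8,9,10]=10  [6,7,8,9,10]=10
  size 6 → [0,1,3,6,7,8]=1  [1,3,6,7,8,10]=6  [2,4,5,8,9,10]=6  [3,6,7,8,9,10]=15  [4,5,7,8,9,10]=15  [5,6,7,8,9,10]=20
  size 7 → [0,1,3,6,7,8,10]=7  [1,3,6,7,8,9,10]=21  [2,4,5,7,8,9,10]=21  [3,5,6,7,8,9,10]=35  [4,5,6,7,8,9,10]=35
  size 8 → [0,1,3,6,7,8,9,10]=28  [1,3,5,6,7,8,9,10]=56  [2,4,5,6,7,8,9,10]=56  [3,4,5,6,7,8,9,10]=70
  size 9 → [0,1,3,5,6,7,8,9,10]=84  [1,3,4,5,6,7,8,9,10]=126  [2,3,4,5,6,7,8,9,10]=126
  first=0(j) contributes 252
  first=2(l) contributes 210
|[w]| = 462

462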